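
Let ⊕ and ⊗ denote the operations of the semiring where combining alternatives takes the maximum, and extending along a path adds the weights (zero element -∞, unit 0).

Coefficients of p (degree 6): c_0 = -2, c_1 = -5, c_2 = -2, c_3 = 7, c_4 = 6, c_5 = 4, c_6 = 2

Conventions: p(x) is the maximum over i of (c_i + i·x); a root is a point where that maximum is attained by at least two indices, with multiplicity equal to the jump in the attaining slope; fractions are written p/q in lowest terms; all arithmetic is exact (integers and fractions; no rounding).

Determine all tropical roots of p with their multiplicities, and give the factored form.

hull edge (i=0, c=-2) to (i=3, c=7): slope 3, span 3
hull edge (i=3, c=7) to (i=4, c=6): slope -1, span 1
hull edge (i=4, c=6) to (i=6, c=2): slope -2, span 2
Factored form: p(x) = 2 ⊗ (x ⊕ (-3)) ⊗ (x ⊕ (-3)) ⊗ (x ⊕ (-3)) ⊗ (x ⊕ 1) ⊗ (x ⊕ 2) ⊗ (x ⊕ 2)
Answer: roots = -3 (mult 3), 1 (mult 1), 2 (mult 2)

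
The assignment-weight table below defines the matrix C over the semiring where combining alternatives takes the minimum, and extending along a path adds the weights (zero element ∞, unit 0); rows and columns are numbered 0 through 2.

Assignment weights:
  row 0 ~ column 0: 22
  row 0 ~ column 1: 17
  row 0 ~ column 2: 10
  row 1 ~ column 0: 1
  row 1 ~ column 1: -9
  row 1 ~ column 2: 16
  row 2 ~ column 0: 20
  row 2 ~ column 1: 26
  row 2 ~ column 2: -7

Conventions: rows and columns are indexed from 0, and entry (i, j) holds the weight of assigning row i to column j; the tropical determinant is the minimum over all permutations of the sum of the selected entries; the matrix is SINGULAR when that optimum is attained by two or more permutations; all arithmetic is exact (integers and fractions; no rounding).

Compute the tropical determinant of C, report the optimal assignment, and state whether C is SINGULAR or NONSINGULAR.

σ = (0, 1, 2): 22 + (-9) + (-7) = 6
σ = (0, 2, 1): 22 + 16 + 26 = 64
σ = (1, 0, 2): 17 + 1 + (-7) = 11
σ = (1, 2, 0): 17 + 16 + 20 = 53
σ = (2, 0, 1): 10 + 1 + 26 = 37
σ = (2, 1, 0): 10 + (-9) + 20 = 21
Optimal value attained by: σ = (0, 1, 2).
Answer: det⊕(C) = 6; verdict: NONSINGULAR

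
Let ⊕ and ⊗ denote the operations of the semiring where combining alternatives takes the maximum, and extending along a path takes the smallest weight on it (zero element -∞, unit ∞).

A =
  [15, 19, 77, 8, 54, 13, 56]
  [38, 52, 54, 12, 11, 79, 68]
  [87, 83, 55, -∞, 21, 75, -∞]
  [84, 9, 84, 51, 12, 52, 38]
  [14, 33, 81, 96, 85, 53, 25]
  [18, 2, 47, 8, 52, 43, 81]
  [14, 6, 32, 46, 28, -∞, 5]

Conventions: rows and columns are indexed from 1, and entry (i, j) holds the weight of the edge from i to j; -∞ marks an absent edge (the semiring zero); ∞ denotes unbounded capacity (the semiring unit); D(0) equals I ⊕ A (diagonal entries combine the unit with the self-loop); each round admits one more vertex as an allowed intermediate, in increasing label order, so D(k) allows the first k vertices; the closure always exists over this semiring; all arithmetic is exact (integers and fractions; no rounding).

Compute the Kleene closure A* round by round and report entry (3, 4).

D(0):
  [∞, 19, 77, 8, 54, 13, 56]
  [38, ∞, 54, 12, 11, 79, 68]
  [87, 83, ∞, -∞, 21, 75, -∞]
  [84, 9, 84, ∞, 12, 52, 38]
  [14, 33, 81, 96, ∞, 53, 25]
  [18, 2, 47, 8, 52, ∞, 81]
  [14, 6, 32, 46, 28, -∞, ∞]
D(1):
  [∞, 19, 77, 8, 54, 13, 56]
  [38, ∞, 54, 12, 38, 79, 68]
  [87, 83, ∞, 8, 54, 75, 56]
  [84, 19, 84, ∞, 54, 52, 56]
  [14, 33, 81, 96, ∞, 53, 25]
  [18, 18, 47, 8, 52, ∞, 81]
  [14, 14, 32, 46, 28, 13, ∞]
D(2):
  [∞, 19, 77, 12, 54, 19, 56]
  [38, ∞, 54, 12, 38, 79, 68]
  [87, 83, ∞, 12, 54, 79, 68]
  [84, 19, 84, ∞, 54, 52, 56]
  [33, 33, 81, 96, ∞, 53, 33]
  [18, 18, 47, 12, 52, ∞, 81]
  [14, 14, 32, 46, 28, 14, ∞]
D(3):
  [∞, 77, 77, 12, 54, 77, 68]
  [54, ∞, 54, 12, 54, 79, 68]
  [87, 83, ∞, 12, 54, 79, 68]
  [84, 83, 84, ∞, 54, 79, 68]
  [81, 81, 81, 96, ∞, 79, 68]
  [47, 47, 47, 12, 52, ∞, 81]
  [32, 32, 32, 46, 32, 32, ∞]
D(4):
  [∞, 77, 77, 12, 54, 77, 68]
  [54, ∞, 54, 12, 54, 79, 68]
  [87, 83, ∞, 12, 54, 79, 68]
  [84, 83, 84, ∞, 54, 79, 68]
  [84, 83, 84, 96, ∞, 79, 68]
  [47, 47, 47, 12, 52, ∞, 81]
  [46, 46, 46, 46, 46, 46, ∞]
D(5):
  [∞, 77, 77, 54, 54, 77, 68]
  [54, ∞, 54, 54, 54, 79, 68]
  [87, 83, ∞, 54, 54, 79, 68]
  [84, 83, 84, ∞, 54, 79, 68]
  [84, 83, 84, 96, ∞, 79, 68]
  [52, 52, 52, 52, 52, ∞, 81]
  [46, 46, 46, 46, 46, 46, ∞]
D(6):
  [∞, 77, 77, 54, 54, 77, 77]
  [54, ∞, 54, 54, 54, 79, 79]
  [87, 83, ∞, 54, 54, 79, 79]
  [84, 83, 84, ∞, 54, 79, 79]
  [84, 83, 84, 96, ∞, 79, 79]
  [52, 52, 52, 52, 52, ∞, 81]
  [46, 46, 46, 46, 46, 46, ∞]
D(7):
  [∞, 77, 77, 54, 54, 77, 77]
  [54, ∞, 54, 54, 54, 79, 79]
  [87, 83, ∞, 54, 54, 79, 79]
  [84, 83, 84, ∞, 54, 79, 79]
  [84, 83, 84, 96, ∞, 79, 79]
  [52, 52, 52, 52, 52, ∞, 81]
  [46, 46, 46, 46, 46, 46, ∞]
Answer: A*[3][4] = 54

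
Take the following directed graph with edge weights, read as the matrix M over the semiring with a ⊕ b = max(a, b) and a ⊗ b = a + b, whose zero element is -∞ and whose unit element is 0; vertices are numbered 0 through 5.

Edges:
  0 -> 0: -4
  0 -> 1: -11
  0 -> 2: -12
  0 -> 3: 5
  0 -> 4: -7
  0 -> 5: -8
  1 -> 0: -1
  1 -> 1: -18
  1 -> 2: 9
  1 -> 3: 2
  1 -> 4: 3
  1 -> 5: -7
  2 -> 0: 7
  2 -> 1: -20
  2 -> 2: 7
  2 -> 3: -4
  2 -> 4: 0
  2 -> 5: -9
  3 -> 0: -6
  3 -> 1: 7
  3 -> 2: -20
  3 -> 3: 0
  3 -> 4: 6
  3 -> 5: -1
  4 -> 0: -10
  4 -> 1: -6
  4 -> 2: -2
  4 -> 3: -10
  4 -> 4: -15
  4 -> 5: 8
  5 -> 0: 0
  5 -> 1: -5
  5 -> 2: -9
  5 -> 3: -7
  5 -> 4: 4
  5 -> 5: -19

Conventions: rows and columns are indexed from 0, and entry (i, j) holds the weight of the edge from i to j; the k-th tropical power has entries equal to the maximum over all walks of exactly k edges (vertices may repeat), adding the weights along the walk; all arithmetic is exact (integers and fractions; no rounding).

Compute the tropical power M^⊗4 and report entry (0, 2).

M^⊗2:
  [-1, 12, -2, 5, 11, 4]
  [16, 9, 16, 5, 9, 11]
  [14, 3, 14, 12, 7, 8]
  [6, 7, 16, 9, 10, 14]
  [8, 3, 5, 1, 12, -7]
  [-2, 0, 4, 5, -1, 12]
M^⊗3:
  [11, 12, 21, 14, 15, 19]
  [23, 12, 23, 21, 16, 17]
  [21, 19, 21, 19, 18, 15]
  [23, 16, 23, 12, 18, 18]
  [12, 8, 12, 13, 7, 20]
  [12, 12, 11, 5, 16, 7]
M^⊗4:
  [28, 21, 28, 17, 23, 23]
  [30, 28, 30, 28, 27, 24]
  [28, 26, 28, 26, 25, 26]
  [30, 19, 30, 28, 23, 26]
  [20, 20, 19, 17, 24, 15]
  [18, 12, 21, 17, 15, 24]
Key observation: the optimum is the walk 0->3->1->2->2, with weight 5 + 7 + 9 + 7 = 28.
Optimal value attained by: walk 0->3->1->2->2.
Answer: (M^⊗4)[0][2] = 28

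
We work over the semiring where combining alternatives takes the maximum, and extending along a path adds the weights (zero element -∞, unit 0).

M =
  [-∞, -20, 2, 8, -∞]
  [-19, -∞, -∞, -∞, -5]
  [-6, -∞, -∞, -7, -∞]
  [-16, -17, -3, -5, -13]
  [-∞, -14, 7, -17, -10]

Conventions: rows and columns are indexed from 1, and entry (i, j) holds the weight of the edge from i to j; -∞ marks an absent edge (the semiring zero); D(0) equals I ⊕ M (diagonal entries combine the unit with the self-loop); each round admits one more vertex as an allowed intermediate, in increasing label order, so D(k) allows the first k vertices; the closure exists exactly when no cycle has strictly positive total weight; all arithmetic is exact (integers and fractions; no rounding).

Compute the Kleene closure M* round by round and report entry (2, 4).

D(0):
  [0, -20, 2, 8, -∞]
  [-19, 0, -∞, -∞, -5]
  [-6, -∞, 0, -7, -∞]
  [-16, -17, -3, 0, -13]
  [-∞, -14, 7, -17, 0]
D(1):
  [0, -20, 2, 8, -∞]
  [-19, 0, -17, -11, -5]
  [-6, -26, 0, 2, -∞]
  [-16, -17, -3, 0, -13]
  [-∞, -14, 7, -17, 0]
D(2):
  [0, -20, 2, 8, -25]
  [-19, 0, -17, -11, -5]
  [-6, -26, 0, 2, -31]
  [-16, -17, -3, 0, -13]
  [-33, -14, 7, -17, 0]
D(3):
  [0, -20, 2, 8, -25]
  [-19, 0, -17, -11, -5]
  [-6, -26, 0, 2, -31]
  [-9, -17, -3, 0, -13]
  [1, -14, 7, 9, 0]
D(4):
  [0, -9, 5, 8, -5]
  [-19, 0, -14, -11, -5]
  [-6, -15, 0, 2, -11]
  [-9, -17, -3, 0, -13]
  [1, -8, 7, 9, 0]
D(5):
  [0, -9, 5, 8, -5]
  [-4, 0, 2, 4, -5]
  [-6, -15, 0, 2, -11]
  [-9, -17, -3, 0, -13]
  [1, -8, 7, 9, 0]
Answer: M*[2][4] = 4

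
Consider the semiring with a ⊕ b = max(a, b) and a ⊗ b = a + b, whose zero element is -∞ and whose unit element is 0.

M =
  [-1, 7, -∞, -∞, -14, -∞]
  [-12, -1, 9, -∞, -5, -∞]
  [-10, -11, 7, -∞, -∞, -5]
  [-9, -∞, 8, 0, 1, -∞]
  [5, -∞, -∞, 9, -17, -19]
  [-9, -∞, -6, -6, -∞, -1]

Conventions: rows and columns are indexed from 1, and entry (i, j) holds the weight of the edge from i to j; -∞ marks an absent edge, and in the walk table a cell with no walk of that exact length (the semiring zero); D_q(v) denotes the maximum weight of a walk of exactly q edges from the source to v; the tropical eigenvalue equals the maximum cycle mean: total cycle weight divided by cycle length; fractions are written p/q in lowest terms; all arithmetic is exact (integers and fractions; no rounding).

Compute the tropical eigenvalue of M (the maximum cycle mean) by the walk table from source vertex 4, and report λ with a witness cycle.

q=0: [-∞, -∞, -∞, 0, -∞, -∞]
q=1: [-9, -∞, 8, 0, 1, -∞]
q=2: [6, -2, 15, 10, 1, 3]
q=3: [6, 13, 22, 10, 11, 10]
q=4: [16, 13, 29, 20, 11, 17]
q=5: [19, 23, 36, 20, 21, 24]
q=6: [26, 26, 43, 30, 21, 31]
Optimal cycle mean attained by: cycle 3->3, total 7, length 1.
Answer: λ = 7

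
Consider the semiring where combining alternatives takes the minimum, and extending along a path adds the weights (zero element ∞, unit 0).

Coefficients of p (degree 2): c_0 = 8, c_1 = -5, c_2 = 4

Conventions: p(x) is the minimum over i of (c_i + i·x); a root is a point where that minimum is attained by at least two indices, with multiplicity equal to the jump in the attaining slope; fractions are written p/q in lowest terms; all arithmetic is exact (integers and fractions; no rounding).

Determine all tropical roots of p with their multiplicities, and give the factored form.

hull edge (i=0, c=8) to (i=1, c=-5): slope -13, span 1
hull edge (i=1, c=-5) to (i=2, c=4): slope 9, span 1
Factored form: p(x) = 4 ⊗ (x ⊕ (-9)) ⊗ (x ⊕ 13)
Answer: roots = -9 (mult 1), 13 (mult 1)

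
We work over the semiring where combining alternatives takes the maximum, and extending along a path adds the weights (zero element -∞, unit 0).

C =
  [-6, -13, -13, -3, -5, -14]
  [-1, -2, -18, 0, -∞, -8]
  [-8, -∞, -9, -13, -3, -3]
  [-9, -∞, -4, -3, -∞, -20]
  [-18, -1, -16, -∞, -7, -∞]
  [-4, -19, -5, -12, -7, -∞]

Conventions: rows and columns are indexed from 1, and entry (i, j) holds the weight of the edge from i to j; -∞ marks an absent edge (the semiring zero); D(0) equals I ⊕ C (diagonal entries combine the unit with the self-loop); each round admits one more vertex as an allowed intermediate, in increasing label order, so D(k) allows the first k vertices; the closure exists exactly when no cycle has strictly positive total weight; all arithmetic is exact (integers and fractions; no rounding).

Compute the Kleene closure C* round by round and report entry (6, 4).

D(0):
  [0, -13, -13, -3, -5, -14]
  [-1, 0, -18, 0, -∞, -8]
  [-8, -∞, 0, -13, -3, -3]
  [-9, -∞, -4, 0, -∞, -20]
  [-18, -1, -16, -∞, 0, -∞]
  [-4, -19, -5, -12, -7, 0]
D(1):
  [0, -13, -13, -3, -5, -14]
  [-1, 0, -14, 0, -6, -8]
  [-8, -21, 0, -11, -3, -3]
  [-9, -22, -4, 0, -14, -20]
  [-18, -1, -16, -21, 0, -32]
  [-4, -17, -5, -7, -7, 0]
D(2):
  [0, -13, -13, -3, -5, -14]
  [-1, 0, -14, 0, -6, -8]
  [-8, -21, 0, -11, -3, -3]
  [-9, -22, -4, 0, -14, -20]
  [-2, -1, -15, -1, 0, -9]
  [-4, -17, -5, -7, -7, 0]
D(3):
  [0, -13, -13, -3, -5, -14]
  [-1, 0, -14, 0, -6, -8]
  [-8, -21, 0, -11, -3, -3]
  [-9, -22, -4, 0, -7, -7]
  [-2, -1, -15, -1, 0, -9]
  [-4, -17, -5, -7, -7, 0]
D(4):
  [0, -13, -7, -3, -5, -10]
  [-1, 0, -4, 0, -6, -7]
  [-8, -21, 0, -11, -3, -3]
  [-9, -22, -4, 0, -7, -7]
  [-2, -1, -5, -1, 0, -8]
  [-4, -17, -5, -7, -7, 0]
D(5):
  [0, -6, -7, -3, -5, -10]
  [-1, 0, -4, 0, -6, -7]
  [-5, -4, 0, -4, -3, -3]
  [-9, -8, -4, 0, -7, -7]
  [-2, -1, -5, -1, 0, -8]
  [-4, -8, -5, -7, -7, 0]
D(6):
  [0, -6, -7, -3, -5, -10]
  [-1, 0, -4, 0, -6, -7]
  [-5, -4, 0, -4, -3, -3]
  [-9, -8, -4, 0, -7, -7]
  [-2, -1, -5, -1, 0, -8]
  [-4, -8, -5, -7, -7, 0]
Answer: C*[6][4] = -7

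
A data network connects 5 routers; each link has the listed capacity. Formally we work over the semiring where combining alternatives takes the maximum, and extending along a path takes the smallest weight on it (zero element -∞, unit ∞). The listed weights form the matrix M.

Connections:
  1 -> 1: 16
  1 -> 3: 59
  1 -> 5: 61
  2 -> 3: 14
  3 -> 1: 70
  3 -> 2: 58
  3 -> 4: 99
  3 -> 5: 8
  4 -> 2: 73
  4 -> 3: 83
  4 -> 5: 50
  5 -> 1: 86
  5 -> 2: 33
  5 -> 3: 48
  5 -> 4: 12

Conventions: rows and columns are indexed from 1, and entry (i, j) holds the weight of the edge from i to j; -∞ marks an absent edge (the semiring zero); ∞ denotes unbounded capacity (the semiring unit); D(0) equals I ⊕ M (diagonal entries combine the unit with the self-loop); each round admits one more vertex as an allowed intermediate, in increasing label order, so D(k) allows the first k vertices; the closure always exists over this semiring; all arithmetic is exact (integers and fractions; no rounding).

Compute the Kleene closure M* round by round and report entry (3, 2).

D(0):
  [∞, -∞, 59, -∞, 61]
  [-∞, ∞, 14, -∞, -∞]
  [70, 58, ∞, 99, 8]
  [-∞, 73, 83, ∞, 50]
  [86, 33, 48, 12, ∞]
D(1):
  [∞, -∞, 59, -∞, 61]
  [-∞, ∞, 14, -∞, -∞]
  [70, 58, ∞, 99, 61]
  [-∞, 73, 83, ∞, 50]
  [86, 33, 59, 12, ∞]
D(2):
  [∞, -∞, 59, -∞, 61]
  [-∞, ∞, 14, -∞, -∞]
  [70, 58, ∞, 99, 61]
  [-∞, 73, 83, ∞, 50]
  [86, 33, 59, 12, ∞]
D(3):
  [∞, 58, 59, 59, 61]
  [14, ∞, 14, 14, 14]
  [70, 58, ∞, 99, 61]
  [70, 73, 83, ∞, 61]
  [86, 58, 59, 59, ∞]
D(4):
  [∞, 59, 59, 59, 61]
  [14, ∞, 14, 14, 14]
  [70, 73, ∞, 99, 61]
  [70, 73, 83, ∞, 61]
  [86, 59, 59, 59, ∞]
D(5):
  [∞, 59, 59, 59, 61]
  [14, ∞, 14, 14, 14]
  [70, 73, ∞, 99, 61]
  [70, 73, 83, ∞, 61]
  [86, 59, 59, 59, ∞]
Answer: M*[3][2] = 73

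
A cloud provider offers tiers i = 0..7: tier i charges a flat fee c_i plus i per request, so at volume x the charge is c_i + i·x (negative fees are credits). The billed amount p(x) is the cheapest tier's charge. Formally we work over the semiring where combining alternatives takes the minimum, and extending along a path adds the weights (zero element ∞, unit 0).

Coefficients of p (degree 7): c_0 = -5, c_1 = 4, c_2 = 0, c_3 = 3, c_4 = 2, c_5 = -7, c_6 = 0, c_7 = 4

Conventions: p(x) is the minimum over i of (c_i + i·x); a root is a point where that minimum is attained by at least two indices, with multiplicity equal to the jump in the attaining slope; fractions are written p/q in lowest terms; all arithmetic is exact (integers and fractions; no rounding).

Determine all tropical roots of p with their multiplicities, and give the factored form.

hull edge (i=0, c=-5) to (i=5, c=-7): slope -2/5, span 5
hull edge (i=5, c=-7) to (i=7, c=4): slope 11/2, span 2
Factored form: p(x) = 4 ⊗ (x ⊕ (-11/2)) ⊗ (x ⊕ (-11/2)) ⊗ (x ⊕ 2/5) ⊗ (x ⊕ 2/5) ⊗ (x ⊕ 2/5) ⊗ (x ⊕ 2/5) ⊗ (x ⊕ 2/5)
Answer: roots = -11/2 (mult 2), 2/5 (mult 5)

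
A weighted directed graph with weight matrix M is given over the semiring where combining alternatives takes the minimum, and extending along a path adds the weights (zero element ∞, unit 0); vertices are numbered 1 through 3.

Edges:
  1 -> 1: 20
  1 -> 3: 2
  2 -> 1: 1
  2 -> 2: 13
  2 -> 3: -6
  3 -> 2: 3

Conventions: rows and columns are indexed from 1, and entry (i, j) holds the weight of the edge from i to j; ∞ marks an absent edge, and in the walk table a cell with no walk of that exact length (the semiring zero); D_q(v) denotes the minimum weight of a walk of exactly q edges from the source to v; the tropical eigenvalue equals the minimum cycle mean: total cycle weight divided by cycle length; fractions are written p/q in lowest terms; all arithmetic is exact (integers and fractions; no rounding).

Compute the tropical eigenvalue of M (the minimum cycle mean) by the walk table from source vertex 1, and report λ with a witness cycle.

q=0: [0, ∞, ∞]
q=1: [20, ∞, 2]
q=2: [40, 5, 22]
q=3: [6, 18, -1]
Optimal cycle mean attained by: cycle 2->3->2, total (-6) + 3, length 2.
Answer: λ = -3/2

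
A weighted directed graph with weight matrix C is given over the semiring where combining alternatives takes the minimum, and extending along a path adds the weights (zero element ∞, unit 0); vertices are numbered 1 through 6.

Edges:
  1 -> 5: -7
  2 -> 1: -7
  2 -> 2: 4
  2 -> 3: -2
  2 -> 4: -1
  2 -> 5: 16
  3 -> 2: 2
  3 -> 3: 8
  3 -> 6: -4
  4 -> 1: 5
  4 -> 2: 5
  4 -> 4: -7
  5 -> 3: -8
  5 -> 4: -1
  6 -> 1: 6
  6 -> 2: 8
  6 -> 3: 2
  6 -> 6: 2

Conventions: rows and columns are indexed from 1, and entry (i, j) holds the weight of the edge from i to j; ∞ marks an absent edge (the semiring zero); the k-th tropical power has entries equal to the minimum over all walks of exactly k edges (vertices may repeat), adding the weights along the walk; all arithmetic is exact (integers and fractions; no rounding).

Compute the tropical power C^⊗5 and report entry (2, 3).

C^⊗2:
  [∞, ∞, -15, -8, ∞, ∞]
  [-3, 0, 2, -8, -14, -6]
  [-5, 4, -2, 1, 18, -2]
  [-2, -2, 3, -14, -2, ∞]
  [4, -6, 0, -8, ∞, -12]
  [1, 4, 4, 7, -1, -2]
C^⊗3:
  [-3, -13, -7, -15, ∞, -19]
  [-7, -3, -22, -15, -10, -4]
  [-3, 0, 0, -6, -12, -6]
  [-9, -9, -10, -21, -9, -1]
  [-13, -4, -10, -15, -3, -10]
  [-3, 6, -9, -2, -6, 0]
C^⊗4:
  [-20, -11, -17, -22, -10, -17]
  [-10, -20, -18, -22, -14, -26]
  [-7, -1, -20, -13, -10, -4]
  [-16, -16, -17, -28, -16, -14]
  [-11, -10, -11, -22, -20, -14]
  [-1, -7, -14, -9, -10, -13]
C^⊗5:
  [-18, -17, -18, -29, -27, -21]
  [-27, -18, -24, -29, -17, -24]
  [-8, -18, -18, -20, -14, -24]
  [-23, -23, -24, -35, -23, -21]
  [-17, -17, -28, -29, -18, -15]
  [-14, -12, -18, -16, -8, -18]
Key observation: the optimum is the walk 2->1->5->3->6->3, with weight (-7) + (-7) + (-8) + (-4) + 2 = -24.
Optimal value attained by: walk 2->1->5->3->6->3.
Answer: (C^⊗5)[2][3] = -24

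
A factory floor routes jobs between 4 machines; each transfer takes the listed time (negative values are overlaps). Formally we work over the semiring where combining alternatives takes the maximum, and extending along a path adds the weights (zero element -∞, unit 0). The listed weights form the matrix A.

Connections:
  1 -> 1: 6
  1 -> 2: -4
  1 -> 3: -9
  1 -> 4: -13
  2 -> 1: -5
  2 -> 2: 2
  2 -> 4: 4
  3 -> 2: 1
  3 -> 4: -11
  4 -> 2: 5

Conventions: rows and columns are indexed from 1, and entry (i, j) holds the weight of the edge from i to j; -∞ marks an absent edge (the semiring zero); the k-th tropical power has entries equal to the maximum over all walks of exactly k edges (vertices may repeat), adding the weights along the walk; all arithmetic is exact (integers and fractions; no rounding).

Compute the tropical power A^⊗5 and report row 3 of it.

A^⊗2:
  [12, 2, -3, 0]
  [1, 9, -14, 6]
  [-4, 3, -∞, 5]
  [0, 7, -∞, 9]
A^⊗3:
  [18, 8, 3, 6]
  [7, 11, -8, 13]
  [2, 10, -13, 7]
  [6, 14, -9, 11]
A^⊗4:
  [24, 14, 9, 12]
  [13, 18, -2, 15]
  [8, 12, -7, 14]
  [12, 16, -3, 18]
A^⊗5:
  [30, 20, 15, 18]
  [19, 20, 4, 22]
  [14, 19, -1, 16]
  [18, 23, 3, 20]
Answer: row 3 of A^⊗5 = [14, 19, -1, 16]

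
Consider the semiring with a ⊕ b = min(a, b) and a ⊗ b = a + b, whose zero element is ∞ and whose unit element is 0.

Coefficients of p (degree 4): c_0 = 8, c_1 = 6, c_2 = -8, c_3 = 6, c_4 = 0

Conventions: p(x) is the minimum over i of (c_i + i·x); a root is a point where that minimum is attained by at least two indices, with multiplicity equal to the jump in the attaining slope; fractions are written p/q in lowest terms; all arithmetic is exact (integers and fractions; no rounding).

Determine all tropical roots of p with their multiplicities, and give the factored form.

hull edge (i=0, c=8) to (i=2, c=-8): slope -8, span 2
hull edge (i=2, c=-8) to (i=4, c=0): slope 4, span 2
Factored form: p(x) = 0 ⊗ (x ⊕ (-4)) ⊗ (x ⊕ (-4)) ⊗ (x ⊕ 8) ⊗ (x ⊕ 8)
Answer: roots = -4 (mult 2), 8 (mult 2)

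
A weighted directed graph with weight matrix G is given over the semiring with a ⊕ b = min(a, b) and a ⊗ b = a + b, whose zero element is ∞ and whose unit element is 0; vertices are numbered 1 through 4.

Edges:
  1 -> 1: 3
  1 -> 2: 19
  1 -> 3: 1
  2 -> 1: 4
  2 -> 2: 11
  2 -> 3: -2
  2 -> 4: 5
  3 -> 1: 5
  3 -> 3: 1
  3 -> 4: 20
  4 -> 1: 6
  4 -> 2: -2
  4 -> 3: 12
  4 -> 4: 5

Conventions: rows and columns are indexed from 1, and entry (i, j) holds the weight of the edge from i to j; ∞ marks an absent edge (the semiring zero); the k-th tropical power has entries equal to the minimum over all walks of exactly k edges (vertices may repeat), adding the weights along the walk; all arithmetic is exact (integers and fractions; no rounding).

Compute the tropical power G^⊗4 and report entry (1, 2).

G^⊗2:
  [6, 22, 2, 21]
  [3, 3, -1, 10]
  [6, 18, 2, 21]
  [2, 3, -4, 3]
G^⊗3:
  [7, 19, 3, 22]
  [4, 8, 0, 8]
  [7, 19, 3, 22]
  [1, 1, -3, 8]
G^⊗4:
  [8, 20, 4, 23]
  [5, 6, 1, 13]
  [8, 20, 4, 23]
  [2, 6, -2, 6]
Key observation: the optimum is the walk 1->3->3->4->2, with weight 1 + 1 + 20 + (-2) = 20.
Optimal value attained by: walk 1->3->3->4->2.
Answer: (G^⊗4)[1][2] = 20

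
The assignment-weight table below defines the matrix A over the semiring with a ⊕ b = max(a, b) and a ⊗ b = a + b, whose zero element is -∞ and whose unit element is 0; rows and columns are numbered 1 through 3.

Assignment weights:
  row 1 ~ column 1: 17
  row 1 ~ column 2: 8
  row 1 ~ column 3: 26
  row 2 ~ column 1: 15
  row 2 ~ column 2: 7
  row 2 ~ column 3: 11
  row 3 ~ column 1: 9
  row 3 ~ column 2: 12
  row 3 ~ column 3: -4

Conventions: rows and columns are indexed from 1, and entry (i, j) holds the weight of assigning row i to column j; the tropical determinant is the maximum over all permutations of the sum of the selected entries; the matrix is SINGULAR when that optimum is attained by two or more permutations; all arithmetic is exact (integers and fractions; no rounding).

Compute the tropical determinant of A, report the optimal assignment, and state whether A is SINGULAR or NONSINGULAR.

σ = (1, 2, 3): 17 + 7 + (-4) = 20
σ = (1, 3, 2): 17 + 11 + 12 = 40
σ = (2, 1, 3): 8 + 15 + (-4) = 19
σ = (2, 3, 1): 8 + 11 + 9 = 28
σ = (3, 1, 2): 26 + 15 + 12 = 53
σ = (3, 2, 1): 26 + 7 + 9 = 42
Optimal value attained by: σ = (3, 1, 2).
Answer: det⊕(A) = 53; verdict: NONSINGULAR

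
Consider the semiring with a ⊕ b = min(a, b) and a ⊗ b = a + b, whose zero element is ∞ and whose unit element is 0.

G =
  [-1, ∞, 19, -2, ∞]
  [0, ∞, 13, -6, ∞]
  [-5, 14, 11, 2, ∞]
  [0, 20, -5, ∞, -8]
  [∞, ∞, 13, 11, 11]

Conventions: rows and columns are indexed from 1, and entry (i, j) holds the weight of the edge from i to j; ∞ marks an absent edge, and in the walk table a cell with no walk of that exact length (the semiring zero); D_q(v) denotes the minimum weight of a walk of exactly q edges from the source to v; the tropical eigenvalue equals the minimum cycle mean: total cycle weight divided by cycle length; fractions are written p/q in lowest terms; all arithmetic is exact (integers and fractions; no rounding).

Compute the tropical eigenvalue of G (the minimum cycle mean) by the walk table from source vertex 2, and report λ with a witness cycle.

q=0: [∞, 0, ∞, ∞, ∞]
q=1: [0, ∞, 13, -6, ∞]
q=2: [-6, 14, -11, -2, -14]
q=3: [-16, 3, -7, -9, -10]
q=4: [-17, 7, -14, -18, -17]
q=5: [-19, 0, -23, -19, -26]
Optimal cycle mean attained by: cycle 1->4->3->1, total (-2) + (-5) + (-5), length 3.
Answer: λ = -4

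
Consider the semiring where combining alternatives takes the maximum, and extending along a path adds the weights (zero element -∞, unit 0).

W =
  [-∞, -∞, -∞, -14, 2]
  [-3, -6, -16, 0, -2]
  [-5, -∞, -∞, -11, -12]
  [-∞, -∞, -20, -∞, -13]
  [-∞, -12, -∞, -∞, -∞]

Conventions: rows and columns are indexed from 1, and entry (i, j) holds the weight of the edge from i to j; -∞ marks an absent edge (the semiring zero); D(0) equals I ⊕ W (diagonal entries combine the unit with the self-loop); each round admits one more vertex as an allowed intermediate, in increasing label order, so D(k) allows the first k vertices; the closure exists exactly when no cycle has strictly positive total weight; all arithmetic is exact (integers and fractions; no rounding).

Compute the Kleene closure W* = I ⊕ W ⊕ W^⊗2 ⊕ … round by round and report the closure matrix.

D(0):
  [0, -∞, -∞, -14, 2]
  [-3, 0, -16, 0, -2]
  [-5, -∞, 0, -11, -12]
  [-∞, -∞, -20, 0, -13]
  [-∞, -12, -∞, -∞, 0]
D(1):
  [0, -∞, -∞, -14, 2]
  [-3, 0, -16, 0, -1]
  [-5, -∞, 0, -11, -3]
  [-∞, -∞, -20, 0, -13]
  [-∞, -12, -∞, -∞, 0]
D(2):
  [0, -∞, -∞, -14, 2]
  [-3, 0, -16, 0, -1]
  [-5, -∞, 0, -11, -3]
  [-∞, -∞, -20, 0, -13]
  [-15, -12, -28, -12, 0]
D(3):
  [0, -∞, -∞, -14, 2]
  [-3, 0, -16, 0, -1]
  [-5, -∞, 0, -11, -3]
  [-25, -∞, -20, 0, -13]
  [-15, -12, -28, -12, 0]
D(4):
  [0, -∞, -34, -14, 2]
  [-3, 0, -16, 0, -1]
  [-5, -∞, 0, -11, -3]
  [-25, -∞, -20, 0, -13]
  [-15, -12, -28, -12, 0]
D(5):
  [0, -10, -26, -10, 2]
  [-3, 0, -16, 0, -1]
  [-5, -15, 0, -11, -3]
  [-25, -25, -20, 0, -13]
  [-15, -12, -28, -12, 0]
Answer: W* = [[0, -10, -26, -10, 2], [-3, 0, -16, 0, -1], [-5, -15, 0, -11, -3], [-25, -25, -20, 0, -13], [-15, -12, -28, -12, 0]]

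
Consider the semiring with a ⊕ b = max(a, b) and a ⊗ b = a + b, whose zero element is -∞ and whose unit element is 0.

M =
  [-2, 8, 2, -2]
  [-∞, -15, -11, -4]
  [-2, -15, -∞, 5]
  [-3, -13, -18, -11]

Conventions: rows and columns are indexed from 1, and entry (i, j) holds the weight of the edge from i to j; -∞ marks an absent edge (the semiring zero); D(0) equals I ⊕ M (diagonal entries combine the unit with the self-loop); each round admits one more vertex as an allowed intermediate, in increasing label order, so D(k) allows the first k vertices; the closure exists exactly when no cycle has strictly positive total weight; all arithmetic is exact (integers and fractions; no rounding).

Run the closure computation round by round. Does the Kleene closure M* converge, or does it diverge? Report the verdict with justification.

D(0):
  [0, 8, 2, -2]
  [-∞, 0, -11, -4]
  [-2, -15, 0, 5]
  [-3, -13, -18, 0]
D(1):
  [0, 8, 2, -2]
  [-∞, 0, -11, -4]
  [-2, 6, 0, 5]
  [-3, 5, -1, 0]
Detection: at round 2, diagonal entry (4, 4) turns strictly positive.
Key observation: the cycle 4->1->2->4 has total weight (-3) + 8 + (-4), which is strictly positive.
Answer: DIVERGES — positive cycle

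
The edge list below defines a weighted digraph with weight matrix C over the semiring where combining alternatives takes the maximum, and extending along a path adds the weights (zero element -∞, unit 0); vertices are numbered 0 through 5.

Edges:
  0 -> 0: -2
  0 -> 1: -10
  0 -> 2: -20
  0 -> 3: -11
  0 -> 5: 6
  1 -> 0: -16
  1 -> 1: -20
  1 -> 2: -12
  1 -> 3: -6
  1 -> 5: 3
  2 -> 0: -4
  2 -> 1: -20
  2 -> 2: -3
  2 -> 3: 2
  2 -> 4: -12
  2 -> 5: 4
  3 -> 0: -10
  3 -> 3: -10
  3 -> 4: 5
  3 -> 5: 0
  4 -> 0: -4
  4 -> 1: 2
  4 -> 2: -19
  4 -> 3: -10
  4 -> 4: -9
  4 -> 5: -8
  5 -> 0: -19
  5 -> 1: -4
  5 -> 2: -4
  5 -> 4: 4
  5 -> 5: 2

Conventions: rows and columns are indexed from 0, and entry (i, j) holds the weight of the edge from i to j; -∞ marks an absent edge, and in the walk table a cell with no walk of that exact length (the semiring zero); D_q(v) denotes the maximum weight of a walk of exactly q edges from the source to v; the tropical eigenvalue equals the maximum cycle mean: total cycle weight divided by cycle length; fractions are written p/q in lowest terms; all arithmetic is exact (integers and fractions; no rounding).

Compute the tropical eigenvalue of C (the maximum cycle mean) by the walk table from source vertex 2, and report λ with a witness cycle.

q=0: [-∞, -∞, 0, -∞, -∞, -∞]
q=1: [-4, -20, -3, 2, -12, 4]
q=2: [-6, 0, 0, -1, 8, 6]
q=3: [4, 10, 2, 2, 10, 8]
q=4: [6, 12, 4, 4, 12, 13]
q=5: [8, 14, 9, 6, 17, 15]
q=6: [13, 19, 11, 11, 19, 17]
Optimal cycle mean attained by: cycle 1->5->4->1, total 3 + 4 + 2, length 3.
Answer: λ = 3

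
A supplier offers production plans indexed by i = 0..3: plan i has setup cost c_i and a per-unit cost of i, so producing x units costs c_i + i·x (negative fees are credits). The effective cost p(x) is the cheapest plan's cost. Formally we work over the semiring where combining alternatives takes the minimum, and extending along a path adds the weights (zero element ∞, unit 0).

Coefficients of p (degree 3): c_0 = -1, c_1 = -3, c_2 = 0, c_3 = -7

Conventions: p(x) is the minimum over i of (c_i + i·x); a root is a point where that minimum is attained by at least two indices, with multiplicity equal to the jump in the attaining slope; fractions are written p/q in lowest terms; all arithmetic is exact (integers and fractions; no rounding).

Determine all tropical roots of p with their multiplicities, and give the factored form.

hull edge (i=0, c=-1) to (i=3, c=-7): slope -2, span 3
Factored form: p(x) = -7 ⊗ (x ⊕ 2) ⊗ (x ⊕ 2) ⊗ (x ⊕ 2)
Answer: roots = 2 (mult 3)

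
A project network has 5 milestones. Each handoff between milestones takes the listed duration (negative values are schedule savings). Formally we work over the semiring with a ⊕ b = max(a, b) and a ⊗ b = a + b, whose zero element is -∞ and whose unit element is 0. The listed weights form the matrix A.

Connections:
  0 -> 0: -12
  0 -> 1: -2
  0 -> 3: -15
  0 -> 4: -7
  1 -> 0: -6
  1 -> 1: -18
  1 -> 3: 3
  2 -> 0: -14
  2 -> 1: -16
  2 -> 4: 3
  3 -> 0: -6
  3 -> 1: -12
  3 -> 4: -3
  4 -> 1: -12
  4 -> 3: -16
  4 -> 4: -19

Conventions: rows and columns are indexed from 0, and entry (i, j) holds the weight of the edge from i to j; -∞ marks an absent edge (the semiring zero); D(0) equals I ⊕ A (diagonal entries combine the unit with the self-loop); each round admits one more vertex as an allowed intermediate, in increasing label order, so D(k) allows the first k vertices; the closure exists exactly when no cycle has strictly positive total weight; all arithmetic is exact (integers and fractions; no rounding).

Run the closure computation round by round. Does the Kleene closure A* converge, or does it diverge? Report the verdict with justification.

D(0):
  [0, -2, -∞, -15, -7]
  [-6, 0, -∞, 3, -∞]
  [-14, -16, 0, -∞, 3]
  [-6, -12, -∞, 0, -3]
  [-∞, -12, -∞, -16, 0]
D(1):
  [0, -2, -∞, -15, -7]
  [-6, 0, -∞, 3, -13]
  [-14, -16, 0, -29, 3]
  [-6, -8, -∞, 0, -3]
  [-∞, -12, -∞, -16, 0]
D(2):
  [0, -2, -∞, 1, -7]
  [-6, 0, -∞, 3, -13]
  [-14, -16, 0, -13, 3]
  [-6, -8, -∞, 0, -3]
  [-18, -12, -∞, -9, 0]
D(3):
  [0, -2, -∞, 1, -7]
  [-6, 0, -∞, 3, -13]
  [-14, -16, 0, -13, 3]
  [-6, -8, -∞, 0, -3]
  [-18, -12, -∞, -9, 0]
D(4):
  [0, -2, -∞, 1, -2]
  [-3, 0, -∞, 3, 0]
  [-14, -16, 0, -13, 3]
  [-6, -8, -∞, 0, -3]
  [-15, -12, -∞, -9, 0]
D(5):
  [0, -2, -∞, 1, -2]
  [-3, 0, -∞, 3, 0]
  [-12, -9, 0, -6, 3]
  [-6, -8, -∞, 0, -3]
  [-15, -12, -∞, -9, 0]
Key observation: every diagonal entry stays at the unit through all rounds, so no improving cycle exists.
Answer: CONVERGES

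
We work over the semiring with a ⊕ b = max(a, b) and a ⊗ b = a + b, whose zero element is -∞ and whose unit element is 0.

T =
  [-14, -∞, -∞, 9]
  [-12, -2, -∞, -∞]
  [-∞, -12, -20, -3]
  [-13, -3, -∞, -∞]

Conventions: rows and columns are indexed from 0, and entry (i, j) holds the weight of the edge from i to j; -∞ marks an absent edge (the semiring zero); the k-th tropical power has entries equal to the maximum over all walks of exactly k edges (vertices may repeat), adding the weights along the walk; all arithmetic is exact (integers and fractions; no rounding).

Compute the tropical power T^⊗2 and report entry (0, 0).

T^⊗2:
  [-4, 6, -∞, -5]
  [-14, -4, -∞, -3]
  [-16, -6, -40, -23]
  [-15, -5, -∞, -4]
Key observation: the optimum is the walk 0->3->0, with weight 9 + (-13) = -4.
Optimal value attained by: walk 0->3->0.
Answer: (T^⊗2)[0][0] = -4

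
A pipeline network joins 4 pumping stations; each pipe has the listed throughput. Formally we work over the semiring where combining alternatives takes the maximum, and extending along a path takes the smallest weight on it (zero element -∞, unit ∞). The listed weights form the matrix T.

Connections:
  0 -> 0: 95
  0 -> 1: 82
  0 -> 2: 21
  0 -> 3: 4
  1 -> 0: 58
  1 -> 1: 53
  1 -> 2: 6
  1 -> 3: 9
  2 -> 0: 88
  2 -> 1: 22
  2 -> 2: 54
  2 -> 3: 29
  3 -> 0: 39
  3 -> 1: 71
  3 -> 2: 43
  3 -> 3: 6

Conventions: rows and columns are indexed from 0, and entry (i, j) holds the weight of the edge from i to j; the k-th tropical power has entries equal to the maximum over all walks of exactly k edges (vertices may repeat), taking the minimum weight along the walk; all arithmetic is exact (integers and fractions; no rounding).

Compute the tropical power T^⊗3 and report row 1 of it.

T^⊗2:
  [95, 82, 21, 21]
  [58, 58, 21, 9]
  [88, 82, 54, 29]
  [58, 53, 43, 29]
T^⊗3:
  [95, 82, 21, 21]
  [58, 58, 21, 21]
  [88, 82, 54, 29]
  [58, 58, 43, 29]
Answer: row 1 of T^⊗3 = [58, 58, 21, 21]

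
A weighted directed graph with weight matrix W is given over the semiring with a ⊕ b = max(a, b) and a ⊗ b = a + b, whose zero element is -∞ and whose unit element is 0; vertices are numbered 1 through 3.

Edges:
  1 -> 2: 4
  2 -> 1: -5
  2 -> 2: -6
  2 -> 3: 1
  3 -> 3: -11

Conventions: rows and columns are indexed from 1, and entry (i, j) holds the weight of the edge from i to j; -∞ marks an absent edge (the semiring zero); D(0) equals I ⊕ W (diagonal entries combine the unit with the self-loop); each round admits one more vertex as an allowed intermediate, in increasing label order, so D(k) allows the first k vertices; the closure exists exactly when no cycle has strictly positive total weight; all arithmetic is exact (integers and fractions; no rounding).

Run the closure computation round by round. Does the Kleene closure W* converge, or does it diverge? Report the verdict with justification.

D(0):
  [0, 4, -∞]
  [-5, 0, 1]
  [-∞, -∞, 0]
D(1):
  [0, 4, -∞]
  [-5, 0, 1]
  [-∞, -∞, 0]
D(2):
  [0, 4, 5]
  [-5, 0, 1]
  [-∞, -∞, 0]
D(3):
  [0, 4, 5]
  [-5, 0, 1]
  [-∞, -∞, 0]
Key observation: every diagonal entry stays at the unit through all rounds, so no improving cycle exists.
Answer: CONVERGES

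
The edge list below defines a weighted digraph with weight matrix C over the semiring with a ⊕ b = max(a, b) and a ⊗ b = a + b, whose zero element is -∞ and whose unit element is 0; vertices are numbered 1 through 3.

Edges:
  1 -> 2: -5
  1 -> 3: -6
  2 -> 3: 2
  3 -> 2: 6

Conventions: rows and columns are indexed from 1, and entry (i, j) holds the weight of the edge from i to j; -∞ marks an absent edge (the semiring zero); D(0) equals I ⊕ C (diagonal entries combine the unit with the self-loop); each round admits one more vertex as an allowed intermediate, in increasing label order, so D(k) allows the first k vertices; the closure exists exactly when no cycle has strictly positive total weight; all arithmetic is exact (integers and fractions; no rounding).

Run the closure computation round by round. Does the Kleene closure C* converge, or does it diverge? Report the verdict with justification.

D(0):
  [0, -5, -6]
  [-∞, 0, 2]
  [-∞, 6, 0]
D(1):
  [0, -5, -6]
  [-∞, 0, 2]
  [-∞, 6, 0]
Detection: at round 2, diagonal entry (3, 3) turns strictly positive.
Key observation: the cycle 3->2->3 has total weight 6 + 2, which is strictly positive.
Answer: DIVERGES — positive cycle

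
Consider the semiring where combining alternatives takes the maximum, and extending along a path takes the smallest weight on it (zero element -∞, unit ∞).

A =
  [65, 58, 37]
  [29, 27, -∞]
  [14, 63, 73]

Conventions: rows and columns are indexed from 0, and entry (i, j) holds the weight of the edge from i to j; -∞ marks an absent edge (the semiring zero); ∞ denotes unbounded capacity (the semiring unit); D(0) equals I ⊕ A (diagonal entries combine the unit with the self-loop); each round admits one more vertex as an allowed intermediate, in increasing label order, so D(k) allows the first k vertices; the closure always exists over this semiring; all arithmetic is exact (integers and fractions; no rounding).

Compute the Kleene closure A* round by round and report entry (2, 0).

D(0):
  [∞, 58, 37]
  [29, ∞, -∞]
  [14, 63, ∞]
D(1):
  [∞, 58, 37]
  [29, ∞, 29]
  [14, 63, ∞]
D(2):
  [∞, 58, 37]
  [29, ∞, 29]
  [29, 63, ∞]
D(3):
  [∞, 58, 37]
  [29, ∞, 29]
  [29, 63, ∞]
Answer: A*[2][0] = 29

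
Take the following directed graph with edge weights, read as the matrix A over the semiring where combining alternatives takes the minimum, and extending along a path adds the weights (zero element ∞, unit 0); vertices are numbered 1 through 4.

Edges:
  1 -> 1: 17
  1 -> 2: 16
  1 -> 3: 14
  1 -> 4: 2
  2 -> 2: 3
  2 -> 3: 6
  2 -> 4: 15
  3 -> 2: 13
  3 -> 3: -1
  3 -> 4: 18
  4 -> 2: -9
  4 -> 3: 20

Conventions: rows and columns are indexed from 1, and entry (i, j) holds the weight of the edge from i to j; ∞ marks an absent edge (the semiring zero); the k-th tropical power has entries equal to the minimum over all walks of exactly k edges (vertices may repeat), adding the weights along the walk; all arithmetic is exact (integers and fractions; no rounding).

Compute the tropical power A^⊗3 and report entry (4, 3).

A^⊗2:
  [34, -7, 13, 19]
  [∞, 6, 5, 18]
  [∞, 9, -2, 17]
  [∞, -6, -3, 6]
A^⊗3:
  [51, -4, -1, 8]
  [∞, 9, 4, 21]
  [∞, 8, -3, 16]
  [∞, -3, -4, 9]
Key observation: the optimum is the walk 4->2->3->3, with weight (-9) + 6 + (-1) = -4.
Optimal value attained by: walk 4->2->3->3.
Answer: (A^⊗3)[4][3] = -4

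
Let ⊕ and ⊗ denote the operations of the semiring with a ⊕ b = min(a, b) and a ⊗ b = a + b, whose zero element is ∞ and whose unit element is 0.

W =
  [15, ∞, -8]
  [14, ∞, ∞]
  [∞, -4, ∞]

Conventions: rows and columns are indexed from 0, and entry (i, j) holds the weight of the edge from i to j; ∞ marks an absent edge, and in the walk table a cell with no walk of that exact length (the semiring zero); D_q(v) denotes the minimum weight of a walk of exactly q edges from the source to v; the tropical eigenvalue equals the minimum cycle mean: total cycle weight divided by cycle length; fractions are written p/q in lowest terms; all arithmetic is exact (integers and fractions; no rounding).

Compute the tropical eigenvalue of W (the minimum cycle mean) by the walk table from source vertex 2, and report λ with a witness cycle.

q=0: [∞, ∞, 0]
q=1: [∞, -4, ∞]
q=2: [10, ∞, ∞]
q=3: [25, ∞, 2]
Optimal cycle mean attained by: cycle 0->2->1->0, total (-8) + (-4) + 14, length 3.
Answer: λ = 2/3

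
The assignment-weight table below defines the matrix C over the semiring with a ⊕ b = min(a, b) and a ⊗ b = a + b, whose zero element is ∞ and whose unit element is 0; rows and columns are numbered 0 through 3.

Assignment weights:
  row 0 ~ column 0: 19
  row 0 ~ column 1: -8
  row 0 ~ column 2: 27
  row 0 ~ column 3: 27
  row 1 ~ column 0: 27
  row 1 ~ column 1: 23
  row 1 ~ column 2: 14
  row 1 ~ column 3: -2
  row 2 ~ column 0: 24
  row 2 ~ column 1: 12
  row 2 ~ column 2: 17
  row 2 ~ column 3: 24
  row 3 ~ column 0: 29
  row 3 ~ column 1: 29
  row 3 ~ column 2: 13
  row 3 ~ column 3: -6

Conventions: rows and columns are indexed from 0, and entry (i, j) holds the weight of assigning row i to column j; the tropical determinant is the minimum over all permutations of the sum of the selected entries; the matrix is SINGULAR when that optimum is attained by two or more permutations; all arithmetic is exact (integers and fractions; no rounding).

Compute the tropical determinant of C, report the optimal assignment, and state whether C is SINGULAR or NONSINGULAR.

σ = (0, 1, 2, 3): 19 + 23 + 17 + (-6) = 53
σ = (0, 1, 3, 2): 19 + 23 + 24 + 13 = 79
σ = (0, 2, 1, 3): 19 + 14 + 12 + (-6) = 39
σ = (0, 2, 3, 1): 19 + 14 + 24 + 29 = 86
σ = (0, 3, 1, 2): 19 + (-2) + 12 + 13 = 42
σ = (0, 3, 2, 1): 19 + (-2) + 17 + 29 = 63
σ = (1, 0, 2, 3): (-8) + 27 + 17 + (-6) = 30
σ = (1, 0, 3, 2): (-8) + 27 + 24 + 13 = 56
σ = (1, 2, 0, 3): (-8) + 14 + 24 + (-6) = 24
σ = (1, 2, 3, 0): (-8) + 14 + 24 + 29 = 59
σ = (1, 3, 0, 2): (-8) + (-2) + 24 + 13 = 27
σ = (1, 3, 2, 0): (-8) + (-2) + 17 + 29 = 36
σ = (2, 0, 1, 3): 27 + 27 + 12 + (-6) = 60
σ = (2, 0, 3, 1): 27 + 27 + 24 + 29 = 107
σ = (2, 1, 0, 3): 27 + 23 + 24 + (-6) = 68
σ = (2, 1, 3, 0): 27 + 23 + 24 + 29 = 103
σ = (2, 3, 0, 1): 27 + (-2) + 24 + 29 = 78
σ = (2, 3, 1, 0): 27 + (-2) + 12 + 29 = 66
σ = (3, 0, 1, 2): 27 + 27 + 12 + 13 = 79
σ = (3, 0, 2, 1): 27 + 27 + 17 + 29 = 100
σ = (3, 1, 0, 2): 27 + 23 + 24 + 13 = 87
σ = (3, 1, 2, 0): 27 + 23 + 17 + 29 = 96
σ = (3, 2, 0, 1): 27 + 14 + 24 + 29 = 94
σ = (3, 2, 1, 0): 27 + 14 + 12 + 29 = 82
Optimal value attained by: σ = (1, 2, 0, 3).
Answer: det⊕(C) = 24; verdict: NONSINGULAR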